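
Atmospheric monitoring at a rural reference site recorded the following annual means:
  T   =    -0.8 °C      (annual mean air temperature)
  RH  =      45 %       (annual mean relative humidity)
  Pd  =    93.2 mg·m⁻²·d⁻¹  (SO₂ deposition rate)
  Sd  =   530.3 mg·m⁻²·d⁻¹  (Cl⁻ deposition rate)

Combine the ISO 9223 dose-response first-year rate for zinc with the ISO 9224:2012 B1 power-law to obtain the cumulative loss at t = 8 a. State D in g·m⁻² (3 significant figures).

D(8) = 51.7 g·m⁻²

zinc: temperature factor f = +0.038·(-10.8) = -0.4104
  Pd branch = 0.0129·Pd^0.44·e^(0.046·RH+f) = 0.4988 μm/a
  Cl⁻ term: 0.0175·530.3^0.57·exp(0.008·45+0.085·-0.8) = 0.8372
  sum: 0.4988 + 0.8372 → r_corr = 1.336 μm/a
Long-term exponent b (ISO 9224 Table 2, B1) = 0.813
  D(8) = 1.336 × 8^0.813 = 1.336 × 5.423 = 7.244 μm
  Mass loss = 7.244 μm × 7.14 g/cm³ = 51.73 g·m⁻²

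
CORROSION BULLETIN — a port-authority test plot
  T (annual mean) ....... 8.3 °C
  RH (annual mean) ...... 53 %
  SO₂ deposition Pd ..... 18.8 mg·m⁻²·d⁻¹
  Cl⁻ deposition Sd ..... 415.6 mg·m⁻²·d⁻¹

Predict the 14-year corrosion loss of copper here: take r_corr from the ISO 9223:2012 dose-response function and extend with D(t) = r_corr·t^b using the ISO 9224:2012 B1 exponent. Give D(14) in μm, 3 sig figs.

copper: T≤10 °C ⇒ hinge +0.126·(8.3−10) = -0.2142
  SO₂ term: 0.0053·18.8^0.26·exp(0.059·53-0.2142) = 0.2092
  Sd branch = 0.01025·Sd^0.27·e^(0.036·RH+0.049·T) = 0.5285 μm/a
  r_corr = 0.2092 + 0.5285 = 0.7377 μm/a
Power-law: D(14) = r_corr · 14^0.667
  D(14) = 0.7377 × 14^0.667 = 0.7377 × 5.814 = 4.289 μm

D(14) = 4.29 μm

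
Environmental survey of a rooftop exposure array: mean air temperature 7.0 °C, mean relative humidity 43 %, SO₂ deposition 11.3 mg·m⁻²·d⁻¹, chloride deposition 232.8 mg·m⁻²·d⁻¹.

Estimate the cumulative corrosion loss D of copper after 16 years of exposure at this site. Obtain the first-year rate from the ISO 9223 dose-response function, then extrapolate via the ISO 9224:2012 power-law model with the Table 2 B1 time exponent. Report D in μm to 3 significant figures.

D(16) = 2.43 μm

copper: f(T) = +0.126·(T−10) [T≤10 °C] = -0.3780
  sulphur-dioxide contribution → 0.08624 μm/a
  chloride contribution → 0.2958 μm/a
  ⇒ r_corr(copper) = 0.3821 μm/a
ISO 9224: D(t) = r_corr · t^b with b = 0.667 (copper, B1)
  D(16) = 0.3821 × 16^0.667 = 0.3821 × 6.355 = 2.428 μm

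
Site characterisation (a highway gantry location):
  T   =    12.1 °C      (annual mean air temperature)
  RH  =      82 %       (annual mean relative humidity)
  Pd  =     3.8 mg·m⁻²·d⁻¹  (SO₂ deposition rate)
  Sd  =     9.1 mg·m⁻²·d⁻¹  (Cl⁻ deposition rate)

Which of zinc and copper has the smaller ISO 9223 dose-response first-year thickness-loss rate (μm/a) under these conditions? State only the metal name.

zinc: T>10 °C ⇒ hinge -0.071·(12.1−10) = -0.1491
  SO₂ term: 0.0129·3.8^0.44·exp(0.046·82-0.1491) = 0.8692
  Cl⁻ term: 0.0175·9.1^0.57·exp(0.008·82+0.085·12.1) = 0.3321
  sum: 0.8692 + 0.3321 → r_corr = 1.201 μm/a
copper: f(T) = -0.080·(T−10) [T>10 °C] = -0.1680
  Pd branch = 0.0053·Pd^0.26·e^(0.059·RH+f) = 0.8002 μm/a
  Sd branch = 0.01025·Sd^0.27·e^(0.036·RH+0.049·T) = 0.6445 μm/a
  sum: 0.8002 + 0.6445 → r_corr = 1.445 μm/a
Ordering by μm/a: copper (1.44) > zinc (1.2)

zinc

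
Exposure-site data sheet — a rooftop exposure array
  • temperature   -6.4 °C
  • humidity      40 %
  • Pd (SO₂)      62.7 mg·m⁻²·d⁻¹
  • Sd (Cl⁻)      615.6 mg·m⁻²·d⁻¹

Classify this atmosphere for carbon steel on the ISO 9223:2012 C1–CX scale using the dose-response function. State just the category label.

C2

carbon steel: f(T) = +0.150·(T−10) [T≤10 °C] = -2.4600
  Pd branch = 1.77·Pd^0.52·e^(0.02·RH+f) = 2.895 μm/a
  Cl⁻ term: 0.102·615.6^0.62·exp(0.033·40+0.04·-6.4) = 15.85
  sum: 2.895 + 15.85 → r_corr = 18.75 μm/a
ISO 9223 Table 2 (carbon steel): 1.3 < 18.7 ≤ 25 μm/a ⇒ C2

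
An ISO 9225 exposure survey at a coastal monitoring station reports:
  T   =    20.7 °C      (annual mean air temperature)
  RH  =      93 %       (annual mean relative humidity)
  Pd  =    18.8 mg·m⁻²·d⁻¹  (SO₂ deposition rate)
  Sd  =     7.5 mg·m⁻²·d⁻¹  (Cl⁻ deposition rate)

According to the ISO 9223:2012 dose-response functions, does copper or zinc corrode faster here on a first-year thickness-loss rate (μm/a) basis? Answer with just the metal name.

copper: T>10 °C ⇒ hinge -0.080·(20.7−10) = -0.8560
  sulphur-dioxide contribution → 1.166 μm/a
  chloride contribution → 1.385 μm/a
  total first-year rate 2.551 μm/a
zinc: temperature factor f = -0.071·(10.7) = -0.7597
  sulphur-dioxide contribution → 1.582 μm/a
  chloride contribution → 0.6747 μm/a
  total first-year rate 2.257 μm/a
Ordering by μm/a: copper (2.55) > zinc (2.26)

copper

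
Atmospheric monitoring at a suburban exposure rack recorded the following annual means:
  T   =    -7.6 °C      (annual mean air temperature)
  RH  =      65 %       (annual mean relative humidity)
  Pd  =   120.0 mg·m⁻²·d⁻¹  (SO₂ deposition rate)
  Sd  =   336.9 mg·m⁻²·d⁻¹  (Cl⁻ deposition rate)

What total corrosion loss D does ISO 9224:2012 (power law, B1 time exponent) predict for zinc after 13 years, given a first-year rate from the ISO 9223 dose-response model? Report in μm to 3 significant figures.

zinc: temperature factor f = +0.038·(-17.6) = -0.6688
  SO₂ term: 0.0129·120.0^0.44·exp(0.046·65-0.6688) = 1.08
  Sd branch = 0.0175·Sd^0.57·e^(0.008·RH+0.085·T) = 0.4256 μm/a
  sum: 1.08 + 0.4256 → r_corr = 1.506 μm/a
Power-law: D(13) = r_corr · 13^0.813
  D(13) = 1.506 × 13^0.813 = 1.506 × 8.047 = 12.12 μm

D(13) = 12.1 μm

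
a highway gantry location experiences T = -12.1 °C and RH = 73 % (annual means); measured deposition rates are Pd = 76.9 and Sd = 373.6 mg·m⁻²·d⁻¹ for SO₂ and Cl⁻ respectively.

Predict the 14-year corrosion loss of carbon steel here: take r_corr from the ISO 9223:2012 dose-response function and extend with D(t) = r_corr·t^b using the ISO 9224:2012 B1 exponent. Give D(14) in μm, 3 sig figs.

carbon steel: f(T) = +0.150·(T−10) [T≤10 °C] = -3.3150
  sulphur-dioxide contribution → 2.649 μm/a
  chloride contribution → 27.51 μm/a
  total first-year rate 30.16 μm/a
Long-term exponent b (ISO 9224 Table 2, B1) = 0.523
  D(14) = 30.16 × 14^0.523 = 30.16 × 3.976 = 119.9 μm

D(14) = 120 μm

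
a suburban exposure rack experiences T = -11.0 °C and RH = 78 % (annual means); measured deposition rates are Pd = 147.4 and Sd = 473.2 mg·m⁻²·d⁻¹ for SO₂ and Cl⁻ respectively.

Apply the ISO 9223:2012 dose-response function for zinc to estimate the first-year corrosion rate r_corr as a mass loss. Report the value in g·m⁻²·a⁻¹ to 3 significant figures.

zinc: f(T) = +0.038·(T−10) [T≤10 °C] = -0.7980
  sulphur-dioxide contribution → 1.89 μm/a
  chloride contribution → 0.4293 μm/a
  total first-year rate 2.319 μm/a
Convert to mass loss: 2.319 μm/a × 7.14 g/cm³ = 16.56 g·m⁻²·a⁻¹

r_corr = 16.6 g·m⁻²·a⁻¹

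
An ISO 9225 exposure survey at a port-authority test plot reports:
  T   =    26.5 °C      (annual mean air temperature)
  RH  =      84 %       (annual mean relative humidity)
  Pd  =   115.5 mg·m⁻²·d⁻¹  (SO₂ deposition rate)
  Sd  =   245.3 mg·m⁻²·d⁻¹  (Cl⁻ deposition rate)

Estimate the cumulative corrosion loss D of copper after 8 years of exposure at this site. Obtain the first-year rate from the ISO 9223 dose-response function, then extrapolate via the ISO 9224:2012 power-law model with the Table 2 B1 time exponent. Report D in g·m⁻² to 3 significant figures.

copper: T>10 °C ⇒ hinge -0.080·(26.5−10) = -1.3200
  Pd branch = 0.0053·Pd^0.26·e^(0.059·RH+f) = 0.6913 μm/a
  Sd branch = 0.01025·Sd^0.27·e^(0.036·RH+0.049·T) = 3.413 μm/a
  r_corr = 0.6913 + 3.413 = 4.105 μm/a
ISO 9224: D(t) = r_corr · t^b with b = 0.667 (copper, B1)
  D(8) = 4.105 × 8^0.667 = 4.105 × 4.003 = 16.43 μm
  Mass loss = 16.43 μm × 8.96 g/cm³ = 147.2 g·m⁻²

D(8) = 147 g·m⁻²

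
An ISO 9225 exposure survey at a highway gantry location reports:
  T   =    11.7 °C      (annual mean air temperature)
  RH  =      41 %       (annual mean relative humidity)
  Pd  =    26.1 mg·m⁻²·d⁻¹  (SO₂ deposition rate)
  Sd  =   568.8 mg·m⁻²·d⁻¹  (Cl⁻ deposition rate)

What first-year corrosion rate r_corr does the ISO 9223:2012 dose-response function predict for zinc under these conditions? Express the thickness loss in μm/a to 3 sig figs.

zinc: T>10 °C ⇒ hinge -0.071·(11.7−10) = -0.1207
  Pd branch = 0.0129·Pd^0.44·e^(0.046·RH+f) = 0.3166 μm/a
  Cl⁻ term: 0.0175·568.8^0.57·exp(0.008·41+0.085·11.7) = 2.442
  sum: 0.3166 + 2.442 → r_corr = 2.758 μm/a

r_corr = 2.76 μm/a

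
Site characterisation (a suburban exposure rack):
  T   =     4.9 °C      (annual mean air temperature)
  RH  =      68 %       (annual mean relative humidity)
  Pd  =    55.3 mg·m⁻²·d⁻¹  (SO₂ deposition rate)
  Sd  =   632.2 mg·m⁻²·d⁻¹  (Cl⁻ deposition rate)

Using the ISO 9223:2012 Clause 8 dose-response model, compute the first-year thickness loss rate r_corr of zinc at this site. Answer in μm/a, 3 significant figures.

zinc: temperature factor f = +0.038·(-5.1) = -0.1938
  SO₂ term: 0.0129·55.3^0.44·exp(0.046·68-0.1938) = 1.418
  Sd branch = 0.0175·Sd^0.57·e^(0.008·RH+0.085·T) = 1.806 μm/a
  sum: 1.418 + 1.806 → r_corr = 3.224 μm/a

r_corr = 3.22 μm/a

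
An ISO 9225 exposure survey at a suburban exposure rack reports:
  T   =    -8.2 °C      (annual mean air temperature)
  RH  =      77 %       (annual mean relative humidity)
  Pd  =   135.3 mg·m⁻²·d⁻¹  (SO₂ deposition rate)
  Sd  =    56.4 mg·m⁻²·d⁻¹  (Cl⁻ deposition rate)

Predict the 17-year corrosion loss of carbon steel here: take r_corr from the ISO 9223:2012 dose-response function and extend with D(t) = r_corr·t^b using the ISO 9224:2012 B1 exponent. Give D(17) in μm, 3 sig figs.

D(17) = 80.4 μm

carbon steel: T≤10 °C ⇒ hinge +0.150·(-8.2−10) = -2.7300
  sulphur-dioxide contribution → 6.909 μm/a
  chloride contribution → 11.36 μm/a
  total first-year rate 18.27 μm/a
Long-term exponent b (ISO 9224 Table 2, B1) = 0.523
  D(17) = 18.27 × 17^0.523 = 18.27 × 4.401 = 80.41 μm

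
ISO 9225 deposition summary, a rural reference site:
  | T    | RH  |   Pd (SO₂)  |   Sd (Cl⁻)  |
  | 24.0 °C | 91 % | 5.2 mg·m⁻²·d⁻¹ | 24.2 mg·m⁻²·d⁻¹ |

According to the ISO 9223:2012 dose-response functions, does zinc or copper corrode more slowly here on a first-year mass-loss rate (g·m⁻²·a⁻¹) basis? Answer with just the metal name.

zinc

zinc: f(T) = -0.071·(T−10) [T>10 °C] = -0.9940
  sulphur-dioxide contribution → 0.6485 μm/a
  chloride contribution → 1.714 μm/a
  total first-year rate 2.362 μm/a
  mass loss = 2.362 μm/a × 7.14 g/cm³ = 16.87 g·m⁻²·a⁻¹
copper: T>10 °C ⇒ hinge -0.080·(24.0−10) = -1.1200
  sulphur-dioxide contribution → 0.5698 μm/a
  chloride contribution → 2.079 μm/a
  ⇒ r_corr(copper) = 2.649 μm/a
  mass loss = 2.649 μm/a × 8.96 g/cm³ = 23.73 g·m⁻²·a⁻¹
Ordering by g·m⁻²·a⁻¹: copper (23.7) > zinc (16.9)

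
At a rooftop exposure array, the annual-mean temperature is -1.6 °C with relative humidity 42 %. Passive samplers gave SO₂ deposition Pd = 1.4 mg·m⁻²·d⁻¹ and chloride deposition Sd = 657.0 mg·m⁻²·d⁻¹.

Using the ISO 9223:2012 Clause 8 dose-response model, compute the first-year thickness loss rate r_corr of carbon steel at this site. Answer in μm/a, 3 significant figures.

carbon steel: f(T) = +0.150·(T−10) [T≤10 °C] = -1.7400
  sulphur-dioxide contribution → 0.8572 μm/a
  chloride contribution → 21.36 μm/a
  total first-year rate 22.22 μm/a

r_corr = 22.2 μm/a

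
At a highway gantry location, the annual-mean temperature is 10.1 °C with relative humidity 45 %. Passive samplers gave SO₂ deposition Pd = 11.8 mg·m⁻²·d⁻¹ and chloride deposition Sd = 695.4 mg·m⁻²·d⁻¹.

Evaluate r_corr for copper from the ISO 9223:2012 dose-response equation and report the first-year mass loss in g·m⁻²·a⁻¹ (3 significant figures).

r_corr = 5.73 g·m⁻²·a⁻¹

copper: T>10 °C ⇒ hinge -0.080·(10.1−10) = -0.0080
  SO₂ term: 0.0053·11.8^0.26·exp(0.059·45-0.0080) = 0.1421
  Sd branch = 0.01025·Sd^0.27·e^(0.036·RH+0.049·T) = 0.4973 μm/a
  sum: 0.1421 + 0.4973 → r_corr = 0.6394 μm/a
Convert to mass loss: 0.6394 μm/a × 8.96 g/cm³ = 5.729 g·m⁻²·a⁻¹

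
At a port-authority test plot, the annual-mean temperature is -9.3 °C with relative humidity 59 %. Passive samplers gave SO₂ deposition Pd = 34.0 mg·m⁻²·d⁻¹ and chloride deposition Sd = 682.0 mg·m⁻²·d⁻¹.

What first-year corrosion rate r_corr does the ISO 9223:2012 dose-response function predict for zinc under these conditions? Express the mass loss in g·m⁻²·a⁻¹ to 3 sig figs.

zinc: f(T) = +0.038·(T−10) [T≤10 °C] = -0.7334
  SO₂ term: 0.0129·34.0^0.44·exp(0.046·59-0.7334) = 0.4412
  Sd branch = 0.0175·Sd^0.57·e^(0.008·RH+0.085·T) = 0.5248 μm/a
  sum: 0.4412 + 0.5248 → r_corr = 0.9659 μm/a
Convert to mass loss: 0.9659 μm/a × 7.14 g/cm³ = 6.897 g·m⁻²·a⁻¹

r_corr = 6.90 g·m⁻²·a⁻¹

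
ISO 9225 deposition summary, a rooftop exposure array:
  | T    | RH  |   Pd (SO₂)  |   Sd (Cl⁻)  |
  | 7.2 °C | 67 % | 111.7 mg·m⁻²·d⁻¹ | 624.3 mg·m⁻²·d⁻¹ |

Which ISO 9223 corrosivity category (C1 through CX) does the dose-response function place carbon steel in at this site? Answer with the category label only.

carbon steel: T≤10 °C ⇒ hinge +0.150·(7.2−10) = -0.4200
  SO₂ term: 1.77·111.7^0.52·exp(0.02·67-0.4200) = 51.58
  Cl⁻ term: 0.102·624.3^0.62·exp(0.033·67+0.04·7.2) = 67.15
  r_corr = 51.58 + 67.15 = 118.7 μm/a
119 μm/a falls in (80, 200] for carbon steel → category C5

C5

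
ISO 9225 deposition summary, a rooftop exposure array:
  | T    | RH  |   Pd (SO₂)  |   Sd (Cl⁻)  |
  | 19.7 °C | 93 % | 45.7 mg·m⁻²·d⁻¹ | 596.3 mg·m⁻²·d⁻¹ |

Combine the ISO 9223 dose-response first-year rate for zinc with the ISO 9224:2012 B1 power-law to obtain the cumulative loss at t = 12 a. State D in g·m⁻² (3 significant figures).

D(12) = 539 g·m⁻²

zinc: temperature factor f = -0.071·(9.7) = -0.6887
  sulphur-dioxide contribution → 2.511 μm/a
  chloride contribution → 7.506 μm/a
  total first-year rate 10.02 μm/a
ISO 9224: D(t) = r_corr · t^b with b = 0.813 (zinc, B1)
  D(12) = 10.02 × 12^0.813 = 10.02 × 7.54 = 75.52 μm
  Mass loss = 75.52 μm × 7.14 g/cm³ = 539.2 g·m⁻²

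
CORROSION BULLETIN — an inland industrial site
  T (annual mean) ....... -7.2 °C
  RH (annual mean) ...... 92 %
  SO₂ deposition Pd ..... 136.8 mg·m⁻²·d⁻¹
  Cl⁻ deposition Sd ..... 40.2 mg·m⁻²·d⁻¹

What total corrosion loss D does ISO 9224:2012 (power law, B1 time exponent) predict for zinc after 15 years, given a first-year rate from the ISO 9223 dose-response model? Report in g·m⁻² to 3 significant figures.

D(15) = 270 g·m⁻²

zinc: temperature factor f = +0.038·(-17.2) = -0.6536
  Pd branch = 0.0129·Pd^0.44·e^(0.046·RH+f) = 4.023 μm/a
  Sd branch = 0.0175·Sd^0.57·e^(0.008·RH+0.085·T) = 0.1627 μm/a
  sum: 4.023 + 0.1627 → r_corr = 4.186 μm/a
Long-term exponent b (ISO 9224 Table 2, B1) = 0.813
  D(15) = 4.186 × 15^0.813 = 4.186 × 9.04 = 37.84 μm
  Mass loss = 37.84 μm × 7.14 g/cm³ = 270.2 g·m⁻²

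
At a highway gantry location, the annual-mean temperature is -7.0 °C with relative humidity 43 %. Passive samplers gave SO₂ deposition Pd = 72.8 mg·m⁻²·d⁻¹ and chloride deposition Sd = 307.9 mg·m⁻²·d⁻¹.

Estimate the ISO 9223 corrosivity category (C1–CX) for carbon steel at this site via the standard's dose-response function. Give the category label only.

carbon steel: T≤10 °C ⇒ hinge +0.150·(-7.0−10) = -2.5500
  Pd branch = 1.77·Pd^0.52·e^(0.02·RH+f) = 3.036 μm/a
  Cl⁻ term: 0.102·307.9^0.62·exp(0.033·43+0.04·-7.0) = 11.12
  r_corr = 3.036 + 11.12 = 14.16 μm/a
ISO 9223 Table 2 (carbon steel): 1.3 < 14.2 ≤ 25 μm/a ⇒ C2

C2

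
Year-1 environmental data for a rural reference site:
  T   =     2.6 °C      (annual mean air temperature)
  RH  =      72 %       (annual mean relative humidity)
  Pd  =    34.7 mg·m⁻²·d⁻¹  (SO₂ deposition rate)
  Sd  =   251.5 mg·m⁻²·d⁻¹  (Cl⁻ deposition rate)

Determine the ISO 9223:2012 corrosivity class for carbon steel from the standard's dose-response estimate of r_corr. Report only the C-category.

C4

carbon steel: f(T) = +0.150·(T−10) [T≤10 °C] = -1.1100
  Pd branch = 1.77·Pd^0.52·e^(0.02·RH+f) = 15.57 μm/a
  Cl⁻ term: 0.102·251.5^0.62·exp(0.033·72+0.04·2.6) = 37.5
  r_corr = 15.57 + 37.5 = 53.06 μm/a
ISO 9223 Table 2 (carbon steel): 50 < 53.1 ≤ 80 μm/a ⇒ C4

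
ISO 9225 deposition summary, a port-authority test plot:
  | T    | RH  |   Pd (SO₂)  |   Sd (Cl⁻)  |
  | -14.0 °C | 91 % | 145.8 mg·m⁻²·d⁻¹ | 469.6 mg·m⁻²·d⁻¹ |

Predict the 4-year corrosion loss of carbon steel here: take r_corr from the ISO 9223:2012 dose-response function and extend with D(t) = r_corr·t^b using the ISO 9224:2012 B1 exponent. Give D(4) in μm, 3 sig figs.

D(4) = 118 μm

carbon steel: f(T) = +0.150·(T−10) [T≤10 °C] = -3.6000
  sulphur-dioxide contribution → 3.982 μm/a
  chloride contribution → 53.22 μm/a
  ⇒ r_corr(carbon steel) = 57.2 μm/a
ISO 9224: D(t) = r_corr · t^b with b = 0.523 (carbon steel, B1)
  D(4) = 57.2 × 4^0.523 = 57.2 × 2.065 = 118.1 μm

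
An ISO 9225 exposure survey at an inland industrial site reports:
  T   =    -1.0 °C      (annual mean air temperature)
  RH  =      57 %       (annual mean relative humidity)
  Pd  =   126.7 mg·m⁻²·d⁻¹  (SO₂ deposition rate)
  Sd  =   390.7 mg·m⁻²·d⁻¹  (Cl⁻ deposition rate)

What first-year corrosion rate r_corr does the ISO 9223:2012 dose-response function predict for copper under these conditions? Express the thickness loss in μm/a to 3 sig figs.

copper: f(T) = +0.126·(T−10) [T≤10 °C] = -1.3860
  sulphur-dioxide contribution → 0.1348 μm/a
  chloride contribution → 0.3806 μm/a
  ⇒ r_corr(copper) = 0.5153 μm/a

r_corr = 0.515 μm/a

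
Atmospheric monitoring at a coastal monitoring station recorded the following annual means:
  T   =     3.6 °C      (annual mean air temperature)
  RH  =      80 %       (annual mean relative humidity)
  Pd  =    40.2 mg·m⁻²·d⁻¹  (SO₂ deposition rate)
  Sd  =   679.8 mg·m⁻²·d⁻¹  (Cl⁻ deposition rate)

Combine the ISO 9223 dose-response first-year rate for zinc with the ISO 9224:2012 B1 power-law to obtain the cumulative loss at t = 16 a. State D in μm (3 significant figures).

zinc: temperature factor f = +0.038·(-6.4) = -0.2432
  sulphur-dioxide contribution → 2.037 μm/a
  chloride contribution → 1.855 μm/a
  total first-year rate 3.892 μm/a
Long-term exponent b (ISO 9224 Table 2, B1) = 0.813
  D(16) = 3.892 × 16^0.813 = 3.892 × 9.527 = 37.08 μm

D(16) = 37.1 μm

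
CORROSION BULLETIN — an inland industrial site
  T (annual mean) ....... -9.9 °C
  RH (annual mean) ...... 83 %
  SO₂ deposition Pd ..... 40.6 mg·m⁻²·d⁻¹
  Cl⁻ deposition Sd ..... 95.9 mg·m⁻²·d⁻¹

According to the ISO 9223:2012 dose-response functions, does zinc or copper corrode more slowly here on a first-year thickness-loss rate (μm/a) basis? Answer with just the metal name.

copper

zinc: f(T) = +0.038·(T−10) [T≤10 °C] = -0.7562
  sulphur-dioxide contribution → 1.406 μm/a
  chloride contribution → 0.1975 μm/a
  total first-year rate 1.604 μm/a
copper: temperature factor f = +0.126·(-19.9) = -2.5074
  sulphur-dioxide contribution → 0.1515 μm/a
  chloride contribution → 0.4293 μm/a
  ⇒ r_corr(copper) = 0.5808 μm/a
Ordering by μm/a: zinc (1.6) > copper (0.581)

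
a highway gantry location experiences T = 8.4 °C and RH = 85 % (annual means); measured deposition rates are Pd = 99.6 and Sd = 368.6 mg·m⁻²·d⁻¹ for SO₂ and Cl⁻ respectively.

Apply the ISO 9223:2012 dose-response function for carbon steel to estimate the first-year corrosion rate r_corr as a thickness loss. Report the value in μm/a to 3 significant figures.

carbon steel: f(T) = +0.150·(T−10) [T≤10 °C] = -0.2400
  Pd branch = 1.77·Pd^0.52·e^(0.02·RH+f) = 83.39 μm/a
  Cl⁻ term: 0.102·368.6^0.62·exp(0.033·85+0.04·8.4) = 92.04
  r_corr = 83.39 + 92.04 = 175.4 μm/a

r_corr = 175 μm/a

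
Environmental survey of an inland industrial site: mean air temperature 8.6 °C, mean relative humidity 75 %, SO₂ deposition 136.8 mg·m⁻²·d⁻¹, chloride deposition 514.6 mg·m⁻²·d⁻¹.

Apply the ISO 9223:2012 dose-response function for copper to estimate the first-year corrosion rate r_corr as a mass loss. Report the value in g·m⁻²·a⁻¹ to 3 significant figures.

r_corr = 23.2 g·m⁻²·a⁻¹

copper: f(T) = +0.126·(T−10) [T≤10 °C] = -0.1764
  SO₂ term: 0.0053·136.8^0.26·exp(0.059·75-0.1764) = 1.333
  Sd branch = 0.01025·Sd^0.27·e^(0.036·RH+0.049·T) = 1.254 μm/a
  r_corr = 1.333 + 1.254 = 2.587 μm/a
Convert to mass loss: 2.587 μm/a × 8.96 g/cm³ = 23.18 g·m⁻²·a⁻¹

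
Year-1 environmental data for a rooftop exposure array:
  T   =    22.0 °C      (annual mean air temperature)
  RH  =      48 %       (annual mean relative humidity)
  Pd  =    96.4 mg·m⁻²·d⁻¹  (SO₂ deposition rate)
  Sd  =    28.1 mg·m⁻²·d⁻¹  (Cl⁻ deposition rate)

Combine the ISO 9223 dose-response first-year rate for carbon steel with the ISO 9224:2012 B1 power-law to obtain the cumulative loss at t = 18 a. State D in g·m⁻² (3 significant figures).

carbon steel: T>10 °C ⇒ hinge -0.054·(22.0−10) = -0.6480
  Pd branch = 1.77·Pd^0.52·e^(0.02·RH+f) = 26.01 μm/a
  Sd branch = 0.102·Sd^0.62·e^(0.033·RH+0.04·T) = 9.482 μm/a
  sum: 26.01 + 9.482 → r_corr = 35.5 μm/a
ISO 9224: D(t) = r_corr · t^b with b = 0.523 (carbon steel, B1)
  D(18) = 35.5 × 18^0.523 = 35.5 × 4.534 = 160.9 μm
  Mass loss = 160.9 μm × 7.85 g/cm³ = 1263 g·m⁻²

D(18) = 1.26e+03 g·m⁻²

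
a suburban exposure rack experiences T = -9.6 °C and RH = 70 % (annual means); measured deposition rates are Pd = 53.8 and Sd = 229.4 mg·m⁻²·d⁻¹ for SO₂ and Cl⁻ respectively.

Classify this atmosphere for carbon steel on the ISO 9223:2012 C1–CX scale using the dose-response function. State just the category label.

C2

carbon steel: T≤10 °C ⇒ hinge +0.150·(-9.6−10) = -2.9400
  sulphur-dioxide contribution → 3.014 μm/a
  chloride contribution → 20.35 μm/a
  total first-year rate 23.37 μm/a
23.4 μm/a falls in (1.3, 25] for carbon steel → category C2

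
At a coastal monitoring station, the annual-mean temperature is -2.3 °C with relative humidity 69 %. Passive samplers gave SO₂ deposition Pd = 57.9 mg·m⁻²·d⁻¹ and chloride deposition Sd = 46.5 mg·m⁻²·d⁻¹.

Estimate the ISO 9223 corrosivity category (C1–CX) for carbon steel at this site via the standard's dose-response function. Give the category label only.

C2

carbon steel: T≤10 °C ⇒ hinge +0.150·(-2.3−10) = -1.8450
  SO₂ term: 1.77·57.9^0.52·exp(0.02·69-1.8450) = 9.175
  Cl⁻ term: 0.102·46.5^0.62·exp(0.033·69+0.04·-2.3) = 9.803
  r_corr = 9.175 + 9.803 = 18.98 μm/a
19 μm/a falls in (1.3, 25] for carbon steel → category C2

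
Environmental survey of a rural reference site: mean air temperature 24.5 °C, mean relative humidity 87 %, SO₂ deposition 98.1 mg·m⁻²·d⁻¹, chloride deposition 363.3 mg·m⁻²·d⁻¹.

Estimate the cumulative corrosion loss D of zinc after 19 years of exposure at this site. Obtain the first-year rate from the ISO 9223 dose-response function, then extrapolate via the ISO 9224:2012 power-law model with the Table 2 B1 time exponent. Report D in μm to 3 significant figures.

D(19) = 110 μm

zinc: T>10 °C ⇒ hinge -0.071·(24.5−10) = -1.0295
  Pd branch = 0.0129·Pd^0.44·e^(0.046·RH+f) = 1.896 μm/a
  Cl⁻ term: 0.0175·363.3^0.57·exp(0.008·87+0.085·24.5) = 8.111
  r_corr = 1.896 + 8.111 = 10.01 μm/a
Long-term exponent b (ISO 9224 Table 2, B1) = 0.813
  D(19) = 10.01 × 19^0.813 = 10.01 × 10.96 = 109.6 μm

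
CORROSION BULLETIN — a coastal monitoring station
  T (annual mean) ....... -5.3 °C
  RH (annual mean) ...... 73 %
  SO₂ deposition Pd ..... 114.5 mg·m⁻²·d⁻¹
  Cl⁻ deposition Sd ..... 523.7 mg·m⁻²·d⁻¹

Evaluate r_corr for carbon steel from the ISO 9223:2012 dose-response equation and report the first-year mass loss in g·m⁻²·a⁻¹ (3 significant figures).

carbon steel: f(T) = +0.150·(T−10) [T≤10 °C] = -2.2950
  SO₂ term: 1.77·114.5^0.52·exp(0.02·73-2.2950) = 9.035
  Cl⁻ term: 0.102·523.7^0.62·exp(0.033·73+0.04·-5.3) = 44.52
  r_corr = 9.035 + 44.52 = 53.56 μm/a
Convert to mass loss: 53.56 μm/a × 7.85 g/cm³ = 420.4 g·m⁻²·a⁻¹

r_corr = 420 g·m⁻²·a⁻¹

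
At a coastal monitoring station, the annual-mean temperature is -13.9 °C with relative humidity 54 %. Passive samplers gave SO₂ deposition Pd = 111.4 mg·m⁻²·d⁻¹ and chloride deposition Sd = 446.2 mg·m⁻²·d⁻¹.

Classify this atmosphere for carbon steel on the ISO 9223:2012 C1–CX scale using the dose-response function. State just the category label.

carbon steel: f(T) = +0.150·(T−10) [T≤10 °C] = -3.5850
  Pd branch = 1.77·Pd^0.52·e^(0.02·RH+f) = 1.677 μm/a
  Sd branch = 0.102·Sd^0.62·e^(0.033·RH+0.04·T) = 15.27 μm/a
  sum: 1.677 + 15.27 → r_corr = 16.94 μm/a
ISO 9223 Table 2 (carbon steel): 1.3 < 16.9 ≤ 25 μm/a ⇒ C2

C2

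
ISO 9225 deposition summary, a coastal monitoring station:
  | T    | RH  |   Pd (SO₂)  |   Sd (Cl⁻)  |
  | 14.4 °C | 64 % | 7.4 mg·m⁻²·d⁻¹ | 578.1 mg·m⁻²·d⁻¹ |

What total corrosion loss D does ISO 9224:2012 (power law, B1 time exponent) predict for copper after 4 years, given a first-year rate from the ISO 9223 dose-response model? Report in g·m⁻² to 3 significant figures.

D(4) = 32.3 g·m⁻²

copper: f(T) = -0.080·(T−10) [T>10 °C] = -0.3520
  sulphur-dioxide contribution → 0.2737 μm/a
  chloride contribution → 1.157 μm/a
  ⇒ r_corr(copper) = 1.431 μm/a
Long-term exponent b (ISO 9224 Table 2, B1) = 0.667
  D(4) = 1.431 × 4^0.667 = 1.431 × 2.521 = 3.608 μm
  Mass loss = 3.608 μm × 8.96 g/cm³ = 32.33 g·m⁻²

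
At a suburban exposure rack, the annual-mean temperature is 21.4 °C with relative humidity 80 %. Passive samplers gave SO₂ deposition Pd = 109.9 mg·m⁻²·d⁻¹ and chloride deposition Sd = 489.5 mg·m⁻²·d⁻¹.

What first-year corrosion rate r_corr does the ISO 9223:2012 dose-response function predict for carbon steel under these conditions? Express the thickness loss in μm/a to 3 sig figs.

carbon steel: T>10 °C ⇒ hinge -0.054·(21.4−10) = -0.6156
  Pd branch = 1.77·Pd^0.52·e^(0.02·RH+f) = 54.55 μm/a
  Cl⁻ term: 0.102·489.5^0.62·exp(0.033·80+0.04·21.4) = 156.5
  r_corr = 54.55 + 156.5 = 211.1 μm/a

r_corr = 211 μm/a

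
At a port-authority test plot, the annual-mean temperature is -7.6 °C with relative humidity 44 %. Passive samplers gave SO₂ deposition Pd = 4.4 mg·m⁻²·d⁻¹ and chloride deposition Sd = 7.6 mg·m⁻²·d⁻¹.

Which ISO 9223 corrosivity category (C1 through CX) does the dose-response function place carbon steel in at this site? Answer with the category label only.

carbon steel: f(T) = +0.150·(T−10) [T≤10 °C] = -2.6400
  Pd branch = 1.77·Pd^0.52·e^(0.02·RH+f) = 0.658 μm/a
  Cl⁻ term: 0.102·7.6^0.62·exp(0.033·44+0.04·-7.6) = 1.131
  r_corr = 0.658 + 1.131 = 1.788 μm/a
Category bounds: 1.3…25 μm/a bracket r_corr ⇒ C2

C2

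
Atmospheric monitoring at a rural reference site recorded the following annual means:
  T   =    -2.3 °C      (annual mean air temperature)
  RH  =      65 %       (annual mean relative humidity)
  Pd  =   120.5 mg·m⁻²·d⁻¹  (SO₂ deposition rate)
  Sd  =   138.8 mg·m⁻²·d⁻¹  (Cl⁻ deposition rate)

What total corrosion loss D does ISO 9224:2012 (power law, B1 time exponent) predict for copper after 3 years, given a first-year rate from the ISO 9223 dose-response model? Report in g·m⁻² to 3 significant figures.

copper: temperature factor f = +0.126·(-12.3) = -1.5498
  sulphur-dioxide contribution → 0.181 μm/a
  chloride contribution → 0.3601 μm/a
  total first-year rate 0.5412 μm/a
Long-term exponent b (ISO 9224 Table 2, B1) = 0.667
  D(3) = 0.5412 × 3^0.667 = 0.5412 × 2.081 = 1.126 μm
  Mass loss = 1.126 μm × 8.96 g/cm³ = 10.09 g·m⁻²

D(3) = 10.1 g·m⁻²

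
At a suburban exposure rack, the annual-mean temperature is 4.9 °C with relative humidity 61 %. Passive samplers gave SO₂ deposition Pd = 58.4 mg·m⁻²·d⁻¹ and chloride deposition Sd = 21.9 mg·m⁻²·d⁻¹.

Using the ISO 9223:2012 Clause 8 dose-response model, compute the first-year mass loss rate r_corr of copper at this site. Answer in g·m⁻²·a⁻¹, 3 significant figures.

copper: T≤10 °C ⇒ hinge +0.126·(4.9−10) = -0.6426
  sulphur-dioxide contribution → 0.2934 μm/a
  chloride contribution → 0.2695 μm/a
  ⇒ r_corr(copper) = 0.563 μm/a
Convert to mass loss: 0.563 μm/a × 8.96 g/cm³ = 5.044 g·m⁻²·a⁻¹

r_corr = 5.04 g·m⁻²·a⁻¹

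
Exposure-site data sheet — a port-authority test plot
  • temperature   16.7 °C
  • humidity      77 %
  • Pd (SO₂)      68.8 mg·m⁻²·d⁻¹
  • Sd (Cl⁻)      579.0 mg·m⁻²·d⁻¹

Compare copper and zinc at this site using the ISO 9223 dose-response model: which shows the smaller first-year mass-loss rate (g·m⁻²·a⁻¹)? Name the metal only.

copper

copper: T>10 °C ⇒ hinge -0.080·(16.7−10) = -0.5360
  sulphur-dioxide contribution → 0.8755 μm/a
  chloride contribution → 2.07 μm/a
  total first-year rate 2.945 μm/a
  mass loss = 2.945 μm/a × 8.96 g/cm³ = 26.39 g·m⁻²·a⁻¹
zinc: f(T) = -0.071·(T−10) [T>10 °C] = -0.4757
  sulphur-dioxide contribution → 1.782 μm/a
  chloride contribution → 5.032 μm/a
  total first-year rate 6.814 μm/a
  mass loss = 6.814 μm/a × 7.14 g/cm³ = 48.65 g·m⁻²·a⁻¹
Ordering by g·m⁻²·a⁻¹: zinc (48.7) > copper (26.4)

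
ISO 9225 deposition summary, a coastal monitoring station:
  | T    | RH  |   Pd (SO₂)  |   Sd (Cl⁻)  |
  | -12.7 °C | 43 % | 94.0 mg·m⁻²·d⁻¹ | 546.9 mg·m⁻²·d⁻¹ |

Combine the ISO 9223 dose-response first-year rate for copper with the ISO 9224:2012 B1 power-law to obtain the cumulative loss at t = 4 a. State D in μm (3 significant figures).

copper: f(T) = +0.126·(T−10) [T≤10 °C] = -2.8602
  sulphur-dioxide contribution → 0.0125 μm/a
  chloride contribution → 0.1419 μm/a
  total first-year rate 0.1544 μm/a
Power-law: D(4) = r_corr · 4^0.667
  D(4) = 0.1544 × 4^0.667 = 0.1544 × 2.521 = 0.3892 μm

D(4) = 0.389 μm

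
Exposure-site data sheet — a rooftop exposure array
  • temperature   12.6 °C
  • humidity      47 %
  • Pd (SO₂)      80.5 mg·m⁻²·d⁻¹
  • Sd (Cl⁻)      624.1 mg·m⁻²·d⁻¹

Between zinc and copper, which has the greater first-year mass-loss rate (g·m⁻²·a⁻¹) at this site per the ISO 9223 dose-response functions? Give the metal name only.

zinc: T>10 °C ⇒ hinge -0.071·(12.6−10) = -0.1846
  sulphur-dioxide contribution → 0.6426 μm/a
  chloride contribution → 2.916 μm/a
  ⇒ r_corr(zinc) = 3.558 μm/a
  mass loss = 3.558 μm/a × 7.14 g/cm³ = 25.41 g·m⁻²·a⁻¹
copper: T>10 °C ⇒ hinge -0.080·(12.6−10) = -0.2080
  sulphur-dioxide contribution → 0.2156 μm/a
  chloride contribution → 0.5867 μm/a
  total first-year rate 0.8023 μm/a
  mass loss = 0.8023 μm/a × 8.96 g/cm³ = 7.189 g·m⁻²·a⁻¹
Ordering by g·m⁻²·a⁻¹: zinc (25.4) > copper (7.19)

zinc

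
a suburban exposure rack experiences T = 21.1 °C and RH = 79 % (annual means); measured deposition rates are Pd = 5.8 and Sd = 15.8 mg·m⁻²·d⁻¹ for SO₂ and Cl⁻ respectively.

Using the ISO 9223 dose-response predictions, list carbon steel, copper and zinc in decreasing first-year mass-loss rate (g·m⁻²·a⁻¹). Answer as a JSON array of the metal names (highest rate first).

["carbon steel", "copper", "zinc"]

carbon steel: T>10 °C ⇒ hinge -0.054·(21.1−10) = -0.5994
  sulphur-dioxide contribution → 11.77 μm/a
  chloride contribution → 17.8 μm/a
  ⇒ r_corr(carbon steel) = 29.58 μm/a
  mass loss = 29.58 μm/a × 7.85 g/cm³ = 232.2 g·m⁻²·a⁻¹
copper: temperature factor f = -0.080·(11.1) = -0.8880
  sulphur-dioxide contribution → 0.3642 μm/a
  chloride contribution → 1.044 μm/a
  ⇒ r_corr(copper) = 1.408 μm/a
  mass loss = 1.408 μm/a × 8.96 g/cm³ = 12.61 g·m⁻²·a⁻¹
zinc: temperature factor f = -0.071·(11.1) = -0.7881
  sulphur-dioxide contribution → 0.4813 μm/a
  chloride contribution → 0.9542 μm/a
  total first-year rate 1.436 μm/a
  mass loss = 1.436 μm/a × 7.14 g/cm³ = 10.25 g·m⁻²·a⁻¹
Ordering by g·m⁻²·a⁻¹: carbon steel (232) > copper (12.6) > zinc (10.3)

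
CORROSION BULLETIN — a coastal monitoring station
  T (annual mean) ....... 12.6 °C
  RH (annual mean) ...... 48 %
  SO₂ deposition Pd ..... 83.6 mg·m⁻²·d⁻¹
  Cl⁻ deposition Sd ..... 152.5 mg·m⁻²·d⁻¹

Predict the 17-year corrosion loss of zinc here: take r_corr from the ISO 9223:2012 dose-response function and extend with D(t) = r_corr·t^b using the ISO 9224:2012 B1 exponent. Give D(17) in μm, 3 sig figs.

D(17) = 20.0 μm

zinc: T>10 °C ⇒ hinge -0.071·(12.6−10) = -0.1846
  sulphur-dioxide contribution → 0.6841 μm/a
  chloride contribution → 1.316 μm/a
  ⇒ r_corr(zinc) = 2.001 μm/a
Power-law: D(17) = r_corr · 17^0.813
  D(17) = 2.001 × 17^0.813 = 2.001 × 10.01 = 20.02 μm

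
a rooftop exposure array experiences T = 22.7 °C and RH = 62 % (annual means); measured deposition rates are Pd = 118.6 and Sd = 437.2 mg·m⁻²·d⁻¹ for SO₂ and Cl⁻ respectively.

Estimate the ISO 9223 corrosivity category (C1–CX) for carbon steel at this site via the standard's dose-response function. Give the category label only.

carbon steel: temperature factor f = -0.054·(12.7) = -0.6858
  Pd branch = 1.77·Pd^0.52·e^(0.02·RH+f) = 36.91 μm/a
  Cl⁻ term: 0.102·437.2^0.62·exp(0.033·62+0.04·22.7) = 84.86
  r_corr = 36.91 + 84.86 = 121.8 μm/a
122 μm/a falls in (80, 200] for carbon steel → category C5

C5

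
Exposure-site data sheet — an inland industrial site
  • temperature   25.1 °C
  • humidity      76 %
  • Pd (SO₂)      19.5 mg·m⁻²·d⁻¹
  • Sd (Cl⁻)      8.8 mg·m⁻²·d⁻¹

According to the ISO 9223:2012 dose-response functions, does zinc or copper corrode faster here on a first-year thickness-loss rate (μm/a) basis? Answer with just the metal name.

zinc

zinc: temperature factor f = -0.071·(15.1) = -1.0721
  Pd branch = 0.0129·Pd^0.44·e^(0.046·RH+f) = 0.5381 μm/a
  Cl⁻ term: 0.0175·8.8^0.57·exp(0.008·76+0.085·25.1) = 0.9376
  r_corr = 0.5381 + 0.9376 = 1.476 μm/a
copper: temperature factor f = -0.080·(15.1) = -1.2080
  Pd branch = 0.0053·Pd^0.26·e^(0.059·RH+f) = 0.3037 μm/a
  Cl⁻ term: 0.01025·8.8^0.27·exp(0.036·76+0.049·25.1) = 0.973
  sum: 0.3037 + 0.973 → r_corr = 1.277 μm/a
Ordering by μm/a: zinc (1.48) > copper (1.28)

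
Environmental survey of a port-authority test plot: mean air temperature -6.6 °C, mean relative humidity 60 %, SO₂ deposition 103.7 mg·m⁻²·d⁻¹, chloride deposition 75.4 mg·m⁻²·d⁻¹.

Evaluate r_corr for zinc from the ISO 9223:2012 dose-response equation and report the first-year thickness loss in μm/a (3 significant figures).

zinc: T≤10 °C ⇒ hinge +0.038·(-6.6−10) = -0.6308
  sulphur-dioxide contribution → 0.836 μm/a
  chloride contribution → 0.1897 μm/a
  ⇒ r_corr(zinc) = 1.026 μm/a

r_corr = 1.03 μm/a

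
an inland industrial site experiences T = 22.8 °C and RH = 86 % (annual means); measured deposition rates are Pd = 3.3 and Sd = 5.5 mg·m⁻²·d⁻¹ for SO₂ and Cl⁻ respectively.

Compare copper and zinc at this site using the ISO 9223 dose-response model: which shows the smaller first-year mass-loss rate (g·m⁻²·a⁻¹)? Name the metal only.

copper: T>10 °C ⇒ hinge -0.080·(22.8−10) = -1.0240
  Pd branch = 0.0053·Pd^0.26·e^(0.059·RH+f) = 0.4149 μm/a
  Cl⁻ term: 0.01025·5.5^0.27·exp(0.036·86+0.049·22.8) = 1.097
  r_corr = 0.4149 + 1.097 = 1.512 μm/a
  mass loss = 1.512 μm/a × 8.96 g/cm³ = 13.55 g·m⁻²·a⁻¹
zinc: temperature factor f = -0.071·(12.8) = -0.9088
  Pd branch = 0.0129·Pd^0.44·e^(0.046·RH+f) = 0.4593 μm/a
  Sd branch = 0.0175·Sd^0.57·e^(0.008·RH+0.085·T) = 0.639 μm/a
  r_corr = 0.4593 + 0.639 = 1.098 μm/a
  mass loss = 1.098 μm/a × 7.14 g/cm³ = 7.842 g·m⁻²·a⁻¹
Ordering by g·m⁻²·a⁻¹: copper (13.6) > zinc (7.84)

zinc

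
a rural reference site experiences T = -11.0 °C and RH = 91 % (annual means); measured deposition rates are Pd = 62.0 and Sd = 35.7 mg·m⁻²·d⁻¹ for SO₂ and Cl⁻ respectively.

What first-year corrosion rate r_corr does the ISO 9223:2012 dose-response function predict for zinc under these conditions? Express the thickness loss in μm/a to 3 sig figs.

r_corr = 2.46 μm/a

zinc: temperature factor f = +0.038·(-21.0) = -0.7980
  Pd branch = 0.0129·Pd^0.44·e^(0.046·RH+f) = 2.348 μm/a
  Sd branch = 0.0175·Sd^0.57·e^(0.008·RH+0.085·T) = 0.1092 μm/a
  r_corr = 2.348 + 0.1092 = 2.457 μm/a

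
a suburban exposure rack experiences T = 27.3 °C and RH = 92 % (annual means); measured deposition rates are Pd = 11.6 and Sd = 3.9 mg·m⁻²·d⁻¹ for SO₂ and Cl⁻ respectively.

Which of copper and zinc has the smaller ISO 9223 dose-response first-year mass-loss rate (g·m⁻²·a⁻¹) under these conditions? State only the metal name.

copper: temperature factor f = -0.080·(17.3) = -1.3840
  sulphur-dioxide contribution → 0.5719 μm/a
  chloride contribution → 1.548 μm/a
  total first-year rate 2.119 μm/a
  mass loss = 2.119 μm/a × 8.96 g/cm³ = 18.99 g·m⁻²·a⁻¹
zinc: temperature factor f = -0.071·(17.3) = -1.2283
  sulphur-dioxide contribution → 0.7646 μm/a
  chloride contribution → 0.8079 μm/a
  ⇒ r_corr(zinc) = 1.573 μm/a
  mass loss = 1.573 μm/a × 7.14 g/cm³ = 11.23 g·m⁻²·a⁻¹
Ordering by g·m⁻²·a⁻¹: copper (19) > zinc (11.2)

zinc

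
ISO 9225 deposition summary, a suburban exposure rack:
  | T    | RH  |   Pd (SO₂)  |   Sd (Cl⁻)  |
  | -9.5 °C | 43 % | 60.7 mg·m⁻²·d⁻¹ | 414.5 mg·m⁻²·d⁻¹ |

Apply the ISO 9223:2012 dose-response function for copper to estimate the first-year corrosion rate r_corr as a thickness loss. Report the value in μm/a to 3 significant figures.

copper: T≤10 °C ⇒ hinge +0.126·(-9.5−10) = -2.4570
  Pd branch = 0.0053·Pd^0.26·e^(0.059·RH+f) = 0.0167 μm/a
  Cl⁻ term: 0.01025·414.5^0.27·exp(0.036·43+0.049·-9.5) = 0.154
  r_corr = 0.0167 + 0.154 = 0.1707 μm/a

r_corr = 0.171 μm/a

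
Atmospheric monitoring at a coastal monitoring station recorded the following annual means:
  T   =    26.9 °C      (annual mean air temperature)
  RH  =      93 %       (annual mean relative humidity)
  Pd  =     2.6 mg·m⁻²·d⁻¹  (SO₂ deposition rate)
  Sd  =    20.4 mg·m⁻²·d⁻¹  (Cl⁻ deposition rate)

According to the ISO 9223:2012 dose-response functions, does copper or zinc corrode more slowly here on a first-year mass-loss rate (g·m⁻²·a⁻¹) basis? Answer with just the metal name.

zinc

copper: temperature factor f = -0.080·(16.9) = -1.3520
  Pd branch = 0.0053·Pd^0.26·e^(0.059·RH+f) = 0.4246 μm/a
  Sd branch = 0.01025·Sd^0.27·e^(0.036·RH+0.049·T) = 2.459 μm/a
  sum: 0.4246 + 2.459 → r_corr = 2.884 μm/a
  mass loss = 2.884 μm/a × 8.96 g/cm³ = 25.84 g·m⁻²·a⁻¹
zinc: temperature factor f = -0.071·(16.9) = -1.1999
  SO₂ term: 0.0129·2.6^0.44·exp(0.046·93-1.1999) = 0.4266
  Cl⁻ term: 0.0175·20.4^0.57·exp(0.008·93+0.085·26.9) = 2.021
  sum: 0.4266 + 2.021 → r_corr = 2.448 μm/a
  mass loss = 2.448 μm/a × 7.14 g/cm³ = 17.48 g·m⁻²·a⁻¹
Ordering by g·m⁻²·a⁻¹: copper (25.8) > zinc (17.5)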